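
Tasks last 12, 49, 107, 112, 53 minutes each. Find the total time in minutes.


Durations: 12, 49, 107, 112, 53
Running sum: 12
+ 49 = 61
+ 107 = 168
+ 112 = 280
+ 53 = 333
Total duration: 333 minutes
That is 5 hours and 33 minutes

333


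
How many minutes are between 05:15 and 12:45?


Start time: 05:15 = 315 minutes from midnight
End time: 12:45 = 765 minutes from midnight
Difference: 765 - 315 = 450 minutes
That is 7 hours and 30 minutes

450


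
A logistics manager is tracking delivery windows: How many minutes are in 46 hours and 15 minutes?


Hours: 46
Extra minutes: 15
Minutes per hour: 60
Hours to minutes: 46 x 60 = 2760
Total: 2760 + 15 = 2775

2775


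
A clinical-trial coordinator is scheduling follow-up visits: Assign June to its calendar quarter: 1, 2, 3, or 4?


Month: June (month 6)
Q1: January-March (months 1-3)
Q2: April-June (months 4-6)
Q3: July-September (months 7-9)
Q4: October-December (months 10-12)
Month 6 falls in Q2

2


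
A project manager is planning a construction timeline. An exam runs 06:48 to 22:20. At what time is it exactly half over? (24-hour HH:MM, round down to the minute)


Start time: 06:48 = 408 minutes from midnight
End time: 22:20 = 1340 minutes from midnight
Sum: 408 + 1340 = 1748
Midpoint: 1748 / 2 = 874 minutes
Convert: 874 / 60 = 14 hours, 34 minutes
Result: 14:34

14:34


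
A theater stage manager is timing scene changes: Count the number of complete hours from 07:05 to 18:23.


Start: 07:05
End: 18:23
Hour difference: 18 - 7 = 11 hours
Minute difference: 23 - 5 = 18 minutes
Total minutes: 678
Complete hours: 678 / 60 = 11 (remainder 18)

11


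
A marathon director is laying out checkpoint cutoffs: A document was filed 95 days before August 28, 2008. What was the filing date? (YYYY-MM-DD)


Start: 2008-08-28
Subtracting 95 days
Days already passed in August: 28
After going back through August: 67 more days to subtract
July 2008: 31 days, 36 remaining
June 2008: 30 days, 6 remaining
May 2008 has 31 days, need 6
Result: 2008-05-25

2008-05-25


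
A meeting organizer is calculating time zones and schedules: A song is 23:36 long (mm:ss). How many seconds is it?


Minutes: 23
Extra seconds: 36
Seconds per minute: 60
Minutes to seconds: 23 x 60 = 1380
Total: 1380 + 36 = 1416

1416


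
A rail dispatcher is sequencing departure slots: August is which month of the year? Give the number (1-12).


Calendar month order:
7. July
8. August <--
9. September
August is month number 8

8


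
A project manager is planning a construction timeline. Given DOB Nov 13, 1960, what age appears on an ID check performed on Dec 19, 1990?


Birth: 1960-11-13
Reference: 1990-12-19
Year difference: 1990 - 1960 = 30
Has birthday (11-13) occurred by 12-19? Yes
Age in full years: 30

30


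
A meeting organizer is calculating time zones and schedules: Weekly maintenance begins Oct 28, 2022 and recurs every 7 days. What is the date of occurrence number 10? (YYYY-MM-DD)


First occurrence: 2022-10-28 (occurrence 1)
Each occurrence is 7 days after the previous.
Occurrence 10 is 9 weeks after the first.
9 weeks = 63 days
2022-10-28 + 63 days = 2022-12-30

2022-12-30


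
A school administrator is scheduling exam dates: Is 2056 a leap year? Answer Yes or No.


Year: 2056
Divisible by 4? 2056 / 4 = 514.0 -> Yes
Divisible by 100? 2056 / 100 = 20.56 -> No
Divisible by 4 but not 100, so it IS a leap year

Yes


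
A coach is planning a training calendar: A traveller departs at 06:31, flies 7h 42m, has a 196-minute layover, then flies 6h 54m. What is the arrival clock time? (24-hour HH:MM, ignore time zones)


Depart: 06:31
Leg 1: +462 min -> 14:13
Layover: +196 min -> 17:29
Leg 2: +414 min -> 00:23
Total travel: 1072 minutes = 17h 52m
Arrival: 00:23

00:23


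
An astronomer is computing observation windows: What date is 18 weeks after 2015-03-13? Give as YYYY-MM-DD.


Start: 2015-03-13
Weeks to add: 18
Convert to days: 18 x 7 = 126 days
Add 126 days to 2015-03-13
Result: 2015-07-17

2015-07-17


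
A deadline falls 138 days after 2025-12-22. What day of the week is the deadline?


Start: 2025-12-22 (Monday)
Step 1 - find target date: add 138 days
  2025-12-22 + 138 days = 2026-05-09
Step 2 - day of week:
  138 mod 7 = 5
  Monday + 5 days -> Saturday
Result: Saturday (2026-05-09)

Saturday


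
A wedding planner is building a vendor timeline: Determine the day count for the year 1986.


Year: 1986
Check leap year rules:
Divisible by 4? No
1986 is not a leap year
Days: 365

365


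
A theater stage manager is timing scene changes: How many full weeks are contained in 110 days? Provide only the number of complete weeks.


Total days: 110
Days per week: 7
Division: 110 / 7 = 15 remainder 5
Complete weeks: 15
Remaining days: 5

15


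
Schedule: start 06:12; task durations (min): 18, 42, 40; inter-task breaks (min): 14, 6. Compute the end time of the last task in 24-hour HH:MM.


Start: 06:12 = 372 min from midnight
  after task 1 (18 min): 06:30
  after break (14 min): 06:44
  after task 2 (42 min): 07:26
  after break (6 min): 07:32
  after task 3 (40 min): 08:12
Total elapsed: 120 minutes
End time: 08:12

08:12


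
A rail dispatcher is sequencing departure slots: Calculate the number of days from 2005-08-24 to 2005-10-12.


Start date: 2005-08-24
End date: 2005-10-12
Aug 2005: +8 days
Sep 2005: +30 days
Oct 2005: +11 days
Total: 49 days

49


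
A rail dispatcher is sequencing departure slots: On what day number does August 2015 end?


Month: August
Year: 2015
August is a 31-day month
Total: 31 days

31


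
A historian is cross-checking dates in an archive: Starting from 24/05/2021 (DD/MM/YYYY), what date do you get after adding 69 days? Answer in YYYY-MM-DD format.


Start: 2021-05-24
Adding 69 days
Days remaining in May: 7
After May: 62 days still to add
June 2021: 30 days, 32 remaining
July 2021: 31 days, 1 remaining
August 2021 has 31 days, need 1
Result: 2021-08-01

2021-08-01


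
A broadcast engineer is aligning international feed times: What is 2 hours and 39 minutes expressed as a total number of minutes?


Hours: 2
Minutes: 39
Convert hours to minutes: 2 x 60 = 120
Add remaining minutes: 120 + 39 = 159

159


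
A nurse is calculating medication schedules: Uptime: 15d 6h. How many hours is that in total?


Days: 15
Extra hours: 6
Hours per day: 24
Days to hours: 15 x 24 = 360
Total: 360 + 6 = 366

366


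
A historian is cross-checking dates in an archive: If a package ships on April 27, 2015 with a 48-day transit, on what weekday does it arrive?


Start: 2015-04-27 (Monday)
Step 1 - find target date: add 48 days
  2015-04-27 + 48 days = 2015-06-14
Step 2 - day of week:
  48 mod 7 = 6
  Monday + 6 days -> Sunday
Result: Sunday (2015-06-14)

Sunday


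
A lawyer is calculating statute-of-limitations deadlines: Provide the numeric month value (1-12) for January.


Calendar month order:
1. January <--
2. February
January is month number 1

1


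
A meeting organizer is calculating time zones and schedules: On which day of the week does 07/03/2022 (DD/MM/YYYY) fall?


Date: 2022-03-07
January 1, 2022 is a Saturday
Day of year: 66
Offset from Jan 1: 65 days
65 mod 7 = 2
Result: Monday

Monday


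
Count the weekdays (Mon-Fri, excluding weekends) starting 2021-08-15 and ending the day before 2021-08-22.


Start: 2021-08-15 (Sunday)
End (exclusive): 2021-08-22 (Sunday)
Total calendar days: 7
Full weeks: 7 // 7 = 1 -> 5 weekdays
Remaining 0 days starting on Sunday:
Total business days: 5 + 0 = 5

5


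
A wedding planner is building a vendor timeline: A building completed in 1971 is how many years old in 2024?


Birth year: 1971
Current year: 2024
Age = current year - birth year
Age = 2024 - 1971 = 53

53


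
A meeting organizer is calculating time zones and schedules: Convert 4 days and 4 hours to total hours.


Days: 4
Extra hours: 4
Hours per day: 24
Days to hours: 4 x 24 = 96
Total: 96 + 4 = 100

100


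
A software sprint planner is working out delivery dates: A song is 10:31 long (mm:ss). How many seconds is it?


Minutes: 10
Extra seconds: 31
Seconds per minute: 60
Minutes to seconds: 10 x 60 = 600
Total: 600 + 31 = 631

631


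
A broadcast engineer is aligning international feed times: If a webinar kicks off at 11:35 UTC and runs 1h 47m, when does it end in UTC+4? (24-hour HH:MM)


Start: 11:35 in UTC
Step 1 - add duration:
  minutes: 35 + 47 = 82 (carry 1h)
  hours: 11 + 1 + 1 = 13
  end in UTC: 13:22
Step 2 - convert UTC -> UTC+4:
  offset difference: 4 - (0) = 4 hours
  13 + (4) = 17 -> mod 24 = 17
Result: 17:22 in UTC+4

17:22


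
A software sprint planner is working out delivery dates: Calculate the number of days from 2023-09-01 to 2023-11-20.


Start date: 2023-09-01
End date: 2023-11-20
Sep 2023: +30 days
Oct 2023: +31 days
Nov 2023: +19 days
Total: 80 days

80


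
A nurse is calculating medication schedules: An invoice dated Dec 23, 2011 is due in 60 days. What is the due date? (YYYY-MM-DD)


Start: 2011-12-23
Adding 60 days
Days remaining in December: 8
After December: 52 days still to add
January 2012: 31 days, 21 remaining
February 2012 has 29 days, need 21
Result: 2012-02-21

2012-02-21


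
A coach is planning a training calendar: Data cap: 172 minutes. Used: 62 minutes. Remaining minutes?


Total budget: 172 minutes
Time used: 62 minutes
Remaining: 172 - 62 = 110 minutes
Percent used: 36.0%
Percent remaining: 64.0%

110


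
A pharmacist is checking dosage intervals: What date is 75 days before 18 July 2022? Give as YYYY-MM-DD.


Start: 2022-07-18
Subtracting 75 days
Days already passed in July: 18
After going back through July: 57 more days to subtract
June 2022: 30 days, 27 remaining
May 2022 has 31 days, need 27
Result: 2022-05-04

2022-05-04


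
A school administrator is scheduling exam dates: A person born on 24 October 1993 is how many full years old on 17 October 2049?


Birth: 1993-10-24
Reference: 2049-10-17
Year difference: 2049 - 1993 = 56
Has birthday (10-24) occurred by 10-17? No
Birthday not yet reached this year -> subtract 1
Age in full years: 55

55


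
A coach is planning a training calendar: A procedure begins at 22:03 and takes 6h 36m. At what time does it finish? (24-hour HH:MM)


Start time: 22:03
Adding: 6 hours 36 minutes
Minutes: 3 + 36 = 39
Hours: 22 + 6 + 0 = 28
Hour wraparound: 28 mod 24 = 4
Result: 04:39

04:39


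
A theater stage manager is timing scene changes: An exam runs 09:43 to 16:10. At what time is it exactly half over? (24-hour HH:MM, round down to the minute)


Start time: 09:43 = 583 minutes from midnight
End time: 16:10 = 970 minutes from midnight
Sum: 583 + 970 = 1553
Midpoint: 1553 / 2 = 776 minutes
Convert: 776 / 60 = 12 hours, 56 minutes
Result: 12:56

12:56


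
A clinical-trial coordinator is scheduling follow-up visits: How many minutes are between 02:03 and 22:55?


Start time: 02:03 = 123 minutes from midnight
End time: 22:55 = 1375 minutes from midnight
Difference: 1375 - 123 = 1252 minutes
That is 20 hours and 52 minutes

1252


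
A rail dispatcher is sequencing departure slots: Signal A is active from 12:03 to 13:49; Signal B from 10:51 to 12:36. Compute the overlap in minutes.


Interval A: [723, 829] minutes from midnight
Interval B: [651, 756] minutes from midnight
Overlap start = max(723, 651) = 723
Overlap end = min(829, 756) = 756
Overlap = 756 - 723 = 33 minutes

33


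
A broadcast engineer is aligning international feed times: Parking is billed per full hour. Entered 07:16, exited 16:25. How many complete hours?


Start: 07:16
End: 16:25
Hour difference: 16 - 7 = 9 hours
Minute difference: 25 - 16 = 9 minutes
Total minutes: 549
Complete hours: 549 / 60 = 9 (remainder 9)

9


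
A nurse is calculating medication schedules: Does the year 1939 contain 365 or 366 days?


Year: 1939
Check leap year rules:
Divisible by 4? No
1939 is not a leap year
Days: 365

365


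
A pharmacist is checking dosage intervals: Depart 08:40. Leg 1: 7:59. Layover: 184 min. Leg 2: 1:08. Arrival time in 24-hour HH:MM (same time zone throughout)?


Depart: 08:40
Leg 1: +479 min -> 16:39
Layover: +184 min -> 19:43
Leg 2: +68 min -> 20:51
Total travel: 731 minutes = 12h 11m
Arrival: 20:51

20:51


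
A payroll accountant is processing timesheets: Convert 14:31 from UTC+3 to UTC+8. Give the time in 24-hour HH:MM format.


Local time: 14:31 at UTC+3 (offset 3h)
Target zone: UTC+8 (offset 8h)
Difference: 8 - (3) = 5 hours
Calculation: 14 + (5) = 19
Result: 19:31

19:31


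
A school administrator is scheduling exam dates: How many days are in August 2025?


Month: August
Year: 2025
August is a 31-day month
Total: 31 days

31


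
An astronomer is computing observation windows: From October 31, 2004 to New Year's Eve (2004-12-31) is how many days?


Start: October 31, 2004
End: December 31, 2004
Days left in October: 0
November: 30
December: 31
Sum of remaining months: 61
Total: 0 + 61 = 61

61


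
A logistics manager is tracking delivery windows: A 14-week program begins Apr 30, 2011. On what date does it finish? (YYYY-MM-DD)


Start: 2011-04-30
Weeks to add: 14
Convert to days: 14 x 7 = 98 days
Add 98 days to 2011-04-30
Result: 2011-08-06

2011-08-06


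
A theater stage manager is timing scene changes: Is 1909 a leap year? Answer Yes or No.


Year: 1909
Divisible by 4? 1909 / 4 = 477.25 -> No
Not divisible by 4, so NOT a leap year

No


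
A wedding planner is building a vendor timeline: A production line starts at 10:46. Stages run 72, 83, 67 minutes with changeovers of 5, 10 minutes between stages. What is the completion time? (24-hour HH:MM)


Start: 10:46 = 646 min from midnight
  after task 1 (72 min): 11:58
  after break (5 min): 12:03
  after task 2 (83 min): 13:26
  after break (10 min): 13:36
  after task 3 (67 min): 14:43
Total elapsed: 237 minutes
End time: 14:43

14:43


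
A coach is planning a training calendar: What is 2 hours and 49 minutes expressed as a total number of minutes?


Hours: 2
Minutes: 49
Convert hours to minutes: 2 x 60 = 120
Add remaining minutes: 120 + 49 = 169

169


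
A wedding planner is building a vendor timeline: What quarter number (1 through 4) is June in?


Month: June (month 6)
Q1: January-March (months 1-3)
Q2: April-June (months 4-6)
Q3: July-September (months 7-9)
Q4: October-December (months 10-12)
Month 6 falls in Q2

2


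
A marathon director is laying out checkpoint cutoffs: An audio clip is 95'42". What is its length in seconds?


Minutes: 95
Seconds: 42
Convert minutes to seconds: 95 x 60 = 5700
Add remaining seconds: 5700 + 42 = 5742

5742


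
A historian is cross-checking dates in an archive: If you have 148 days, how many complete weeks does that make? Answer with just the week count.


Total days: 148
Days per week: 7
Division: 148 / 7 = 21 remainder 1
Complete weeks: 21
Remaining days: 1

21


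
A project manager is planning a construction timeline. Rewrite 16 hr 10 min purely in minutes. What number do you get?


Hours: 16
Extra minutes: 10
Minutes per hour: 60
Hours to minutes: 16 x 60 = 960
Total: 960 + 10 = 970

970


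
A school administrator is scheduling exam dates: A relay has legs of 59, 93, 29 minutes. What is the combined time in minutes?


Durations: 59, 93, 29
Running sum: 59
+ 93 = 152
+ 29 = 181
Total duration: 181 minutes
That is 3 hours and 1 minutes

181


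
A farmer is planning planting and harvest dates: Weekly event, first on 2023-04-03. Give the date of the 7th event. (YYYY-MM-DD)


First occurrence: 2023-04-03 (occurrence 1)
Each occurrence is 7 days after the previous.
Occurrence 7 is 6 weeks after the first.
6 weeks = 42 days
2023-04-03 + 42 days = 2023-05-15

2023-05-15


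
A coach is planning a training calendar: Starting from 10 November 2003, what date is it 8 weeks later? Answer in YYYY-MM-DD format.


Start: 2003-11-10
Weeks to add: 8
Convert to days: 8 x 7 = 56 days
Add 56 days to 2003-11-10
Result: 2004-01-05

2004-01-05


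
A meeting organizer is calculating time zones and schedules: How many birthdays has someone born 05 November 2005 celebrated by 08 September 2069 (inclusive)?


Birth: 2005-11-05
Reference: 2069-09-08
Year difference: 2069 - 2005 = 64
Has birthday (11-05) occurred by 09-08? No
Birthday not yet reached this year -> subtract 1
Age in full years: 63

63


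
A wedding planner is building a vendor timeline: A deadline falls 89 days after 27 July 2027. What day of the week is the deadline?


Start: 2027-07-27 (Tuesday)
Step 1 - find target date: add 89 days
  2027-07-27 + 89 days = 2027-10-24
Step 2 - day of week:
  89 mod 7 = 5
  Tuesday + 5 days -> Sunday
Result: Sunday (2027-10-24)

Sunday


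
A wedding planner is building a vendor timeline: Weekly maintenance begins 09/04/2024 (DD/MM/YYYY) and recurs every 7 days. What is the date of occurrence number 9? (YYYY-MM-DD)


First occurrence: 2024-04-09 (occurrence 1)
Each occurrence is 7 days after the previous.
Occurrence 9 is 8 weeks after the first.
8 weeks = 56 days
2024-04-09 + 56 days = 2024-06-04

2024-06-04


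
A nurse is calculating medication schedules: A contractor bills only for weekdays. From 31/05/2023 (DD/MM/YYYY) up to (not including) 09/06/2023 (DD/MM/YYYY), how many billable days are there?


Start: 2023-05-31 (Wednesday)
End (exclusive): 2023-06-09 (Friday)
Total calendar days: 9
Full weeks: 9 // 7 = 1 -> 5 weekdays
Remaining 2 days starting on Wednesday:
  Wed(w), Thu(w) -> 2 weekdays
Total business days: 5 + 2 = 7

7


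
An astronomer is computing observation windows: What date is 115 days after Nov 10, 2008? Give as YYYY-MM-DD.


Start: 2008-11-10
Adding 115 days
Days remaining in November: 20
After November: 95 days still to add
December 2008: 31 days, 64 remaining
January 2009: 31 days, 33 remaining
February 2009: 28 days, 5 remaining
March 2009 has 31 days, need 5
Result: 2009-03-05

2009-03-05


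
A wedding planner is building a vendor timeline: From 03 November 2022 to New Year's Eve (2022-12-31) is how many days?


Start: November 03, 2022
End: December 31, 2022
Days left in November: 27
December: 31
Sum of remaining months: 31
Total: 27 + 31 = 58

58


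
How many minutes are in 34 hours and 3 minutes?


Hours: 34
Extra minutes: 3
Minutes per hour: 60
Hours to minutes: 34 x 60 = 2040
Total: 2040 + 3 = 2043

2043


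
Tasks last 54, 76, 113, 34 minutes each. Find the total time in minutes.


Durations: 54, 76, 113, 34
Running sum: 54
+ 76 = 130
+ 113 = 243
+ 34 = 277
Total duration: 277 minutes
That is 4 hours and 37 minutes

277


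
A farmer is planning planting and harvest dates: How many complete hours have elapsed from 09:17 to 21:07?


Start: 09:17
End: 21:07
Hour difference: 21 - 9 = 12 hours
Minute difference: 7 - 17 = -10 minutes
Total minutes: 710
Complete hours: 710 / 60 = 11 (remainder 50)

11


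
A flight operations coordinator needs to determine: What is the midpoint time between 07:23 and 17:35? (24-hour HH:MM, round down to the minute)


Start time: 07:23 = 443 minutes from midnight
End time: 17:35 = 1055 minutes from midnight
Sum: 443 + 1055 = 1498
Midpoint: 1498 / 2 = 749 minutes
Convert: 749 / 60 = 12 hours, 29 minutes
Result: 12:29

12:29


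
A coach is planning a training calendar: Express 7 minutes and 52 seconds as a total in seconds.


Minutes: 7
Seconds: 52
Convert minutes to seconds: 7 x 60 = 420
Add remaining seconds: 420 + 52 = 472

472


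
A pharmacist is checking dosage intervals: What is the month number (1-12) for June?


Calendar month order:
5. May
6. June <--
7. July
June is month number 6

6


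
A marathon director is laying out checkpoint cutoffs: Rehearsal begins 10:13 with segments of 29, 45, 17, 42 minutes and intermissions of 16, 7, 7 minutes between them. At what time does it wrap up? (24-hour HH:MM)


Start: 10:13 = 613 min from midnight
  after task 1 (29 min): 10:42
  after break (16 min): 10:58
  after task 2 (45 min): 11:43
  after break (7 min): 11:50
  after task 3 (17 min): 12:07
  after break (7 min): 12:14
  after task 4 (42 min): 12:56
Total elapsed: 163 minutes
End time: 12:56

12:56


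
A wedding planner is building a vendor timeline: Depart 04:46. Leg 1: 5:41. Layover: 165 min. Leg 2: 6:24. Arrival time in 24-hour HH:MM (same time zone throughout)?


Depart: 04:46
Leg 1: +341 min -> 10:27
Layover: +165 min -> 13:12
Leg 2: +384 min -> 19:36
Total travel: 890 minutes = 14h 50m
Arrival: 19:36

19:36


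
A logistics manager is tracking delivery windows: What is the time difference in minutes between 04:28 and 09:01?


Start time: 04:28 = 268 minutes from midnight
End time: 09:01 = 541 minutes from midnight
Difference: 541 - 268 = 273 minutes
That is 4 hours and 33 minutes

273


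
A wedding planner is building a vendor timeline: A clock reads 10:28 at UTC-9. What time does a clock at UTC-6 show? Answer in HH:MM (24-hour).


Local time: 10:28 at UTC-9 (offset -9h)
Target zone: UTC-6 (offset -6h)
Difference: -6 - (-9) = 3 hours
Calculation: 10 + (3) = 13
Result: 13:28

13:28


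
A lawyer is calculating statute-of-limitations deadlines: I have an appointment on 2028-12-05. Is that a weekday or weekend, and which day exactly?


Date: 2028-12-05
January 1, 2028 is a Saturday
Day of year: 340
Offset from Jan 1: 339 days
339 mod 7 = 3
Result: Tuesday

Tuesday


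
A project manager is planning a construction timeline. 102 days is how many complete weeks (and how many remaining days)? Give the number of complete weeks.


Total days: 102
Days per week: 7
Division: 102 / 7 = 14 remainder 4
Complete weeks: 14
Remaining days: 4

14


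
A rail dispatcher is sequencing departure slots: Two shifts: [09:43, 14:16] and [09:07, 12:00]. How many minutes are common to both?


Interval A: [583, 856] minutes from midnight
Interval B: [547, 720] minutes from midnight
Overlap start = max(583, 547) = 583
Overlap end = min(856, 720) = 720
Overlap = 720 - 583 = 137 minutes

137


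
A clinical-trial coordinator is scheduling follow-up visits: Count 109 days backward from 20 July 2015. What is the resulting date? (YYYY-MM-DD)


Start: 2015-07-20
Subtracting 109 days
Days already passed in July: 20
After going back through July: 89 more days to subtract
June 2015: 30 days, 59 remaining
May 2015: 31 days, 28 remaining
April 2015 has 30 days, need 28
Result: 2015-04-02

2015-04-02


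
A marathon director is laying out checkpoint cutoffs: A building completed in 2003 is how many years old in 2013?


Birth year: 2003
Current year: 2013
Age = current year - birth year
Age = 2013 - 2003 = 10

10


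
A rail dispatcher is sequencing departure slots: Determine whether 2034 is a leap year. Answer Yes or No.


Year: 2034
Divisible by 4? 2034 / 4 = 508.5 -> No
Not divisible by 4, so NOT a leap year

No


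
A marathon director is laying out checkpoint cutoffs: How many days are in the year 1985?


Year: 1985
Check leap year rules:
Divisible by 4? No
1985 is not a leap year
Days: 365

365


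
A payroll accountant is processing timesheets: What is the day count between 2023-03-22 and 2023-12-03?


Start date: 2023-03-22
End date: 2023-12-03
Mar 2023: +10 days
Apr 2023: +30 days
May 2023: +31 days
... (7 more months)
Total: 256 days

256


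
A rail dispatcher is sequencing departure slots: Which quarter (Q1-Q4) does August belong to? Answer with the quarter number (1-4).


Month: August (month 8)
Q1: January-March (months 1-3)
Q2: April-June (months 4-6)
Q3: July-September (months 7-9)
Q4: October-December (months 10-12)
Month 8 falls in Q3

3


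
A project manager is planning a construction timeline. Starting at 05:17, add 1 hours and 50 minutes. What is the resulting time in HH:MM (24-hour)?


Start time: 05:17
Adding: 1 hours 50 minutes
Minutes: 17 + 50 = 67
Minute overflow: 67 >= 60, so carry 1 hour, minutes = 7
Hours: 5 + 1 + 1 = 7
Result: 07:07

07:07


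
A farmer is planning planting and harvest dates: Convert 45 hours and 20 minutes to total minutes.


Hours: 45
Minutes: 20
Convert hours to minutes: 45 x 60 = 2700
Add remaining minutes: 2700 + 20 = 2720

2720


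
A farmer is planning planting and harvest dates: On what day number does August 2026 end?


Month: August
Year: 2026
August is a 31-day month
Total: 31 days

31


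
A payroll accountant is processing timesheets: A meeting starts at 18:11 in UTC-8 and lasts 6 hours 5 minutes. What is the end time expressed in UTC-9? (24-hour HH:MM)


Start: 18:11 in UTC-8
Step 1 - add duration:
  minutes: 11 + 5 = 16
  hours: 18 + 6 + 0 = 24
  end in UTC-8: 00:16
Step 2 - convert UTC-8 -> UTC-9:
  offset difference: -9 - (-8) = -1 hours
  0 + (-1) = -1 -> mod 24 = 23
Result: 23:16 in UTC-9

23:16


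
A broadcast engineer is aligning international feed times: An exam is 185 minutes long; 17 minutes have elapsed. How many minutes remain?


Total budget: 185 minutes
Time used: 17 minutes
Remaining: 185 - 17 = 168 minutes
Percent used: 9.2%
Percent remaining: 90.8%

168


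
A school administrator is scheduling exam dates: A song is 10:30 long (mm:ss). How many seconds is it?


Minutes: 10
Extra seconds: 30
Seconds per minute: 60
Minutes to seconds: 10 x 60 = 600
Total: 600 + 30 = 630

630


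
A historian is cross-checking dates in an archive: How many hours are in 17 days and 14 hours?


Days: 17
Extra hours: 14
Hours per day: 24
Days to hours: 17 x 24 = 408
Total: 408 + 14 = 422

422


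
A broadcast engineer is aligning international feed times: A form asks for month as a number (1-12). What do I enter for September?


Calendar month order:
8. August
9. September <--
10. October
September is month number 9

9


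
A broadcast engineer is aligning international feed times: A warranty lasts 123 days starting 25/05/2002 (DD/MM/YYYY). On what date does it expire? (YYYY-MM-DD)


Start: 2002-05-25
Adding 123 days
Days remaining in May: 6
After May: 117 days still to add
June 2002: 30 days, 87 remaining
July 2002: 31 days, 56 remaining
August 2002: 31 days, 25 remaining
September 2002 has 30 days, need 25
Result: 2002-09-25

2002-09-25


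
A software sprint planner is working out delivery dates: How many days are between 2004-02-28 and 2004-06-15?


Start date: 2004-02-28
End date: 2004-06-15
Feb 2004: +2 days
Mar 2004: +31 days
Apr 2004: +30 days
May 2004: +31 days
Jun 2004: +14 days
Total: 108 days

108


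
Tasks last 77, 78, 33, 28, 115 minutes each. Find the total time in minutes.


Durations: 77, 78, 33, 28, 115
Running sum: 77
+ 78 = 155
+ 33 = 188
+ 28 = 216
+ 115 = 331
Total duration: 331 minutes
That is 5 hours and 31 minutes

331


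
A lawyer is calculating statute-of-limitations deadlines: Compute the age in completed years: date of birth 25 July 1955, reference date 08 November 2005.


Birth: 1955-07-25
Reference: 2005-11-08
Year difference: 2005 - 1955 = 50
Has birthday (07-25) occurred by 11-08? Yes
Age in full years: 50

50


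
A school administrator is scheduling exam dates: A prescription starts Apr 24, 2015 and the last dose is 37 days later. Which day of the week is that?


Start: 2015-04-24 (Friday)
Step 1 - find target date: add 37 days
  2015-04-24 + 37 days = 2015-05-31
Step 2 - day of week:
  37 mod 7 = 2
  Friday + 2 days -> Sunday
Result: Sunday (2015-05-31)

Sunday


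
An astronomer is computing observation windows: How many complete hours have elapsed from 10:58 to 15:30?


Start: 10:58
End: 15:30
Hour difference: 15 - 10 = 5 hours
Minute difference: 30 - 58 = -28 minutes
Total minutes: 272
Complete hours: 272 / 60 = 4 (remainder 32)

4


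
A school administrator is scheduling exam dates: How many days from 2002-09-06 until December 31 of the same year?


Start: September 06, 2002
End: December 31, 2002
Days left in September: 24
October: 31
November: 30
December: 31
Sum of remaining months: 92
Total: 24 + 92 = 116

116


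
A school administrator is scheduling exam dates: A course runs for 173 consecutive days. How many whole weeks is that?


Total days: 173
Days per week: 7
Division: 173 / 7 = 24 remainder 5
Complete weeks: 24
Remaining days: 5

24


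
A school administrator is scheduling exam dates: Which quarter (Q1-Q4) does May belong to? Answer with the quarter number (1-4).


Month: May (month 5)
Q1: January-March (months 1-3)
Q2: April-June (months 4-6)
Q3: July-September (months 7-9)
Q4: October-December (months 10-12)
Month 5 falls in Q2

2


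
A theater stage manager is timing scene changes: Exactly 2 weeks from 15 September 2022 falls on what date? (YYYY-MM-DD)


Start: 2022-09-15
Weeks to add: 2
Convert to days: 2 x 7 = 14 days
Add 14 days to 2022-09-15
Result: 2022-09-29

2022-09-29


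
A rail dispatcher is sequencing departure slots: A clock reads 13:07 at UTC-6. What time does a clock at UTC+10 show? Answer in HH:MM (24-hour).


Local time: 13:07 at UTC-6 (offset -6h)
Target zone: UTC+10 (offset 10h)
Difference: 10 - (-6) = 16 hours
Calculation: 13 + (16) = 29
Wraparound: (29) mod 24 = 5
Result: 05:07

05:07


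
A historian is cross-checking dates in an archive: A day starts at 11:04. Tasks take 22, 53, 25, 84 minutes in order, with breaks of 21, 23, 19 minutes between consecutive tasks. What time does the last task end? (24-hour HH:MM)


Start: 11:04 = 664 min from midnight
  after task 1 (22 min): 11:26
  after break (21 min): 11:47
  after task 2 (53 min): 12:40
  after break (23 min): 13:03
  after task 3 (25 min): 13:28
  after break (19 min): 13:47
  after task 4 (84 min): 15:11
Total elapsed: 247 minutes
End time: 15:11

15:11


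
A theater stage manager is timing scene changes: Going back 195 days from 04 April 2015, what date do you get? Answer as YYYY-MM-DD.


Start: 2015-04-04
Subtracting 195 days
Days already passed in April: 4
After going back through April: 191 more days to subtract
March 2015: 31 days, 160 remaining
February 2015: 28 days, 132 remaining
January 2015: 31 days, 101 remaining
December 2014: 31 days, 70 remaining
Result: 2014-09-21

2014-09-21


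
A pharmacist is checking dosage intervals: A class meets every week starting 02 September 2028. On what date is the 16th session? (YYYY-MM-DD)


First occurrence: 2028-09-02 (occurrence 1)
Each occurrence is 7 days after the previous.
Occurrence 16 is 15 weeks after the first.
15 weeks = 105 days
2028-09-02 + 105 days = 2028-12-16

2028-12-16


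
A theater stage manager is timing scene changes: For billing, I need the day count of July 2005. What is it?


Month: July
Year: 2005
July is a 31-day month
Total: 31 days

31


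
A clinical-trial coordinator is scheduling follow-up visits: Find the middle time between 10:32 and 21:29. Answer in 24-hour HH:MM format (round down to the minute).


Start time: 10:32 = 632 minutes from midnight
End time: 21:29 = 1289 minutes from midnight
Sum: 632 + 1289 = 1921
Midpoint: 1921 / 2 = 960 minutes
Convert: 960 / 60 = 16 hours, 0 minutes
Result: 16:00

16:00


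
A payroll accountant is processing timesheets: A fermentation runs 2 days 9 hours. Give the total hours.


Days: 2
Extra hours: 9
Hours per day: 24
Days to hours: 2 x 24 = 48
Total: 48 + 9 = 57

57


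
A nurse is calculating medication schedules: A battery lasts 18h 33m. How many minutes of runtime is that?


Hours: 18
Extra minutes: 33
Minutes per hour: 60
Hours to minutes: 18 x 60 = 1080
Total: 1080 + 33 = 1113

1113


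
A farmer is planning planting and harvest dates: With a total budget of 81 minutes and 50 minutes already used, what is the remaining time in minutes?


Total budget: 81 minutes
Time used: 50 minutes
Remaining: 81 - 50 = 31 minutes
Percent used: 61.7%
Percent remaining: 38.3%

31


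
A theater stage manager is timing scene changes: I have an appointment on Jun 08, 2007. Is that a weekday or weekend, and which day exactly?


Date: 2007-06-08
January 1, 2007 is a Monday
Day of year: 159
Offset from Jan 1: 158 days
158 mod 7 = 4
Result: Friday

Friday


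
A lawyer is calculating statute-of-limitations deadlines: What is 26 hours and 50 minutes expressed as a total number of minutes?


Hours: 26
Minutes: 50
Convert hours to minutes: 26 x 60 = 1560
Add remaining minutes: 1560 + 50 = 1610

1610


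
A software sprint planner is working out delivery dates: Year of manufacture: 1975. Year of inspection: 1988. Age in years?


Birth year: 1975
Current year: 1988
Age = current year - birth year
Age = 1988 - 1975 = 13

13


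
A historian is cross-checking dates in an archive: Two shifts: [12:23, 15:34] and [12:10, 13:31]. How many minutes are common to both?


Interval A: [743, 934] minutes from midnight
Interval B: [730, 811] minutes from midnight
Overlap start = max(743, 730) = 743
Overlap end = min(934, 811) = 811
Overlap = 811 - 743 = 68 minutes

68


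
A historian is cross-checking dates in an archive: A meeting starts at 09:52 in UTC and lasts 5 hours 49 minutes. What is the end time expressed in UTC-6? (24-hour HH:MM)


Start: 09:52 in UTC
Step 1 - add duration:
  minutes: 52 + 49 = 101 (carry 1h)
  hours: 9 + 5 + 1 = 15
  end in UTC: 15:41
Step 2 - convert UTC -> UTC-6:
  offset difference: -6 - (0) = -6 hours
  15 + (-6) = 9 -> mod 24 = 9
Result: 09:41 in UTC-6

09:41


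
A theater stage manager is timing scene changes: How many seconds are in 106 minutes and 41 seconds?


Minutes: 106
Extra seconds: 41
Seconds per minute: 60
Minutes to seconds: 106 x 60 = 6360
Total: 6360 + 41 = 6401

6401


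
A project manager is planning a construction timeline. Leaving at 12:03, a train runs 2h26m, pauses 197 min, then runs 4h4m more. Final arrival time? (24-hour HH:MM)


Depart: 12:03
Leg 1: +146 min -> 14:29
Layover: +197 min -> 17:46
Leg 2: +244 min -> 21:50
Total travel: 587 minutes = 9h 47m
Arrival: 21:50

21:50


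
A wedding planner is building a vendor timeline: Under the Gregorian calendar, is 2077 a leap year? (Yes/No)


Year: 2077
Divisible by 4? 2077 / 4 = 519.25 -> No
Not divisible by 4, so NOT a leap year

No


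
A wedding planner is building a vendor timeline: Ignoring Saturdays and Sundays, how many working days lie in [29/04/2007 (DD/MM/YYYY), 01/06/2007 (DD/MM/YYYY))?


Start: 2007-04-29 (Sunday)
End (exclusive): 2007-06-01 (Friday)
Total calendar days: 33
Full weeks: 33 // 7 = 4 -> 20 weekdays
Remaining 5 days starting on Sunday:
  Sun(-), Mon(w), Tue(w), Wed(w), Thu(w) -> 4 weekdays
Total business days: 20 + 4 = 24

24


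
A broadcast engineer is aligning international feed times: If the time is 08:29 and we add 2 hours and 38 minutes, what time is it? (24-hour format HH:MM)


Start time: 08:29
Adding: 2 hours 38 minutes
Minutes: 29 + 38 = 67
Minute overflow: 67 >= 60, so carry 1 hour, minutes = 7
Hours: 8 + 2 + 1 = 11
Result: 11:07

11:07


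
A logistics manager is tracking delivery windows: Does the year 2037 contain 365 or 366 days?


Year: 2037
Check leap year rules:
Divisible by 4? No
2037 is not a leap year
Days: 365

365


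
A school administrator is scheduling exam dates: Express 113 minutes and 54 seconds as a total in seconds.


Minutes: 113
Seconds: 54
Convert minutes to seconds: 113 x 60 = 6780
Add remaining seconds: 6780 + 54 = 6834

6834


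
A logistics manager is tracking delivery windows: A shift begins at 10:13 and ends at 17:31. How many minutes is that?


Start time: 10:13 = 613 minutes from midnight
End time: 17:31 = 1051 minutes from midnight
Difference: 1051 - 613 = 438 minutes
That is 7 hours and 18 minutes

438


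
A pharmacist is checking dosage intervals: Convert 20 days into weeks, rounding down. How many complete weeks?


Total days: 20
Days per week: 7
Division: 20 / 7 = 2 remainder 6
Complete weeks: 2
Remaining days: 6

2


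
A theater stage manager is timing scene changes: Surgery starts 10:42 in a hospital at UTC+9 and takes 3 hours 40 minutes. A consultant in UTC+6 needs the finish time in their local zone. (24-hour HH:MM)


Start: 10:42 in UTC+9
Step 1 - add duration:
  minutes: 42 + 40 = 82 (carry 1h)
  hours: 10 + 3 + 1 = 14
  end in UTC+9: 14:22
Step 2 - convert UTC+9 -> UTC+6:
  offset difference: 6 - (9) = -3 hours
  14 + (-3) = 11 -> mod 24 = 11
Result: 11:22 in UTC+6

11:22


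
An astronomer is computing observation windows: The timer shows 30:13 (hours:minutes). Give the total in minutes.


Hours: 30
Minutes: 13
Convert hours to minutes: 30 x 60 = 1800
Add remaining minutes: 1800 + 13 = 1813

1813


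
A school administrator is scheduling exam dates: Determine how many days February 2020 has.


Month: February
Year: 2020
2020 is a leap year
February has 29 days
Total: 29 days

29


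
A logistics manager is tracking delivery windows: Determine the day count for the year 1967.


Year: 1967
Check leap year rules:
Divisible by 4? No
1967 is not a leap year
Days: 365

365


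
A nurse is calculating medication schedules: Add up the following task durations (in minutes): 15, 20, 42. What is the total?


Durations: 15, 20, 42
Running sum: 15
+ 20 = 35
+ 42 = 77
Total duration: 77 minutes
That is 1 hours and 17 minutes

77


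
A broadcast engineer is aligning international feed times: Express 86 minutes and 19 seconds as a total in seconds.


Minutes: 86
Seconds: 19
Convert minutes to seconds: 86 x 60 = 5160
Add remaining seconds: 5160 + 19 = 5179

5179


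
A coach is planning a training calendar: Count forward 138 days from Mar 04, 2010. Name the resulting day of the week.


Start: 2010-03-04 (Thursday)
Step 1 - find target date: add 138 days
  2010-03-04 + 138 days = 2010-07-20
Step 2 - day of week:
  138 mod 7 = 5
  Thursday + 5 days -> Tuesday
Result: Tuesday (2010-07-20)

Tuesday


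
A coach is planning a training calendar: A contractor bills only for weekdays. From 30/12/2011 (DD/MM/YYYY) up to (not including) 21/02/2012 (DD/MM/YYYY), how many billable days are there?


Start: 2011-12-30 (Friday)
End (exclusive): 2012-02-21 (Tuesday)
Total calendar days: 53
Full weeks: 53 // 7 = 7 -> 35 weekdays
Remaining 4 days starting on Friday:
  Fri(w), Sat(-), Sun(-), Mon(w) -> 2 weekdays
Total business days: 35 + 2 = 37

37


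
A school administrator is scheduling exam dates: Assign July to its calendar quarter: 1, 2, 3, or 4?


Month: July (month 7)
Q1: January-March (months 1-3)
Q2: April-June (months 4-6)
Q3: July-September (months 7-9)
Q4: October-December (months 10-12)
Month 7 falls in Q3

3


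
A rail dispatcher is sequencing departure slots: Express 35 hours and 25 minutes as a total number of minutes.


Hours: 35
Extra minutes: 25
Minutes per hour: 60
Hours to minutes: 35 x 60 = 2100
Total: 2100 + 25 = 2125

2125


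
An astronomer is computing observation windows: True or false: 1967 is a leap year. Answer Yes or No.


Year: 1967
Divisible by 4? 1967 / 4 = 491.75 -> No
Not divisible by 4, so NOT a leap year

No


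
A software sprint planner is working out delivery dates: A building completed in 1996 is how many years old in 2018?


Birth year: 1996
Current year: 2018
Age = current year - birth year
Age = 2018 - 1996 = 22

22


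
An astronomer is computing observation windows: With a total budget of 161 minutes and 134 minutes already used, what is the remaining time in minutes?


Total budget: 161 minutes
Time used: 134 minutes
Remaining: 161 - 134 = 27 minutes
Percent used: 83.2%
Percent remaining: 16.8%

27


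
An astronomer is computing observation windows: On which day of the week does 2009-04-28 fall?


Date: 2009-04-28
January 1, 2009 is a Thursday
Day of year: 118
Offset from Jan 1: 117 days
117 mod 7 = 5
Result: Tuesday

Tuesday


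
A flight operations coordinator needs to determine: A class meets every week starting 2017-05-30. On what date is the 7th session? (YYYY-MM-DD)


First occurrence: 2017-05-30 (occurrence 1)
Each occurrence is 7 days after the previous.
Occurrence 7 is 6 weeks after the first.
6 weeks = 42 days
2017-05-30 + 42 days = 2017-07-11

2017-07-11
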